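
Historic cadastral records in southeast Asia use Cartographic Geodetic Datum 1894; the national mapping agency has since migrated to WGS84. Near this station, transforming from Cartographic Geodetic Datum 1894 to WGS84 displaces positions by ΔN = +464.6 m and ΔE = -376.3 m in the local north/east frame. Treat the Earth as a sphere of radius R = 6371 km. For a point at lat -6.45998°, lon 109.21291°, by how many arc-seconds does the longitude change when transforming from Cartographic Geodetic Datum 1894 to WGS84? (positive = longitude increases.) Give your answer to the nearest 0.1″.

At latitude -6.45998°, cos φ = 0.993651.
One radian of longitude at latitude φ spans R cos φ, so Δλ = ΔE / (R cos φ) = -376.3 / (6371000 × 0.993651) = -5.9442e-05 rad = -12.261″.

Δλ = -12.3″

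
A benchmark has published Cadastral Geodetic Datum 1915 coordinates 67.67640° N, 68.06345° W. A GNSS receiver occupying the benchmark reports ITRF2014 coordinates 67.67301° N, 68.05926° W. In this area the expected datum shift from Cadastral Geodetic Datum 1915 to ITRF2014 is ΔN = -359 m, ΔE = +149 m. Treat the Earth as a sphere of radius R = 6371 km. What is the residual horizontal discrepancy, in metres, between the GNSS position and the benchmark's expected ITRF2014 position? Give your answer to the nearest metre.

33 m

Observed coordinate differences: Δφ = -0.00339°, Δλ = +0.00419°.
Converting to metres (1° lat = 111195 m, cos φ = 0.379837): observed ΔN = -377.0 m, observed ΔE = 177.0 m.
Subtracting the expected shift leaves a residual of -377.0 − (-359) = -18.0 m north and 177.0 − (149) = 28.0 m east.
Residual distance = √((-18.0)² + 28.0²) = 33.2 m.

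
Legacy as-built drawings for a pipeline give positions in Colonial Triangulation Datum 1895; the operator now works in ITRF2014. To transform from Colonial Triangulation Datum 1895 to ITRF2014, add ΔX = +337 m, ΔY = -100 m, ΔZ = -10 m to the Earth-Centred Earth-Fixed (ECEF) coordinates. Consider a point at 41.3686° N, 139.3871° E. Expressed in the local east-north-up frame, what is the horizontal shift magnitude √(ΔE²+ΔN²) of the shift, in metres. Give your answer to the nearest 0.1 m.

At φ = 41.3686°, λ = 139.3871°: sin φ = 0.660901, cos φ = 0.750473, sin λ = 0.650945, cos λ = -0.759125.
ΔE = −sin λ·ΔX + cos λ·ΔY = −(0.650945)·(337) + (-0.759125)·(-100) = -143.46 m.
ΔN = −sin φ cos λ·ΔX − sin φ sin λ·ΔY + cos φ·ΔZ = −(0.660901)(-0.759125)(337) − (0.660901)(0.650945)(-100) + (0.750473)(-10) = 204.59 m.
Horizontal magnitude = √(ΔE² + ΔN²) = √((-143.46)² + 204.59²) = 249.87 m.

249.9 m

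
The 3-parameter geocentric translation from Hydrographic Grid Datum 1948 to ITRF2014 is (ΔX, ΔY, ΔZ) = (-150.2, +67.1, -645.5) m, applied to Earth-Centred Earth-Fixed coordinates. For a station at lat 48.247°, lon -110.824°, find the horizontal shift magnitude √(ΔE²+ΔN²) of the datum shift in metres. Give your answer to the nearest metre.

The local east axis at (φ, λ) is (−sin λ, cos λ, 0), so ΔE = −sin(-110.824°)·(-150.2) + cos(-110.824°)·67.1 = -164.24 m.
The local north axis is (−sin φ cos λ, −sin φ sin λ, cos φ), giving ΔN = -39.835 + 46.788 − 429.852 = -422.90 m.
Horizontal magnitude = √(ΔE² + ΔN²) = √((-164.24)² + (-422.90)²) = 453.67 m.

454 m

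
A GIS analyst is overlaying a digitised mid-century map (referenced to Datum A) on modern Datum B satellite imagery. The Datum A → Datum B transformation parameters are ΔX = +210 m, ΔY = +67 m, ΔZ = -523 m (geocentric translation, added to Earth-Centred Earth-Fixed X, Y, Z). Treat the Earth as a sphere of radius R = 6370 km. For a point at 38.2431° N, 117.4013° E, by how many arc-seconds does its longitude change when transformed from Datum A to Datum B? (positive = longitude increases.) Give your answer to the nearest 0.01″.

sin φ = 0.618999, cos φ = 0.785391, sin λ = 0.887805, cos λ = -0.460220.
East component: ΔE = −sin λ·ΔX + cos λ·ΔY = −(0.887805)(210) + (-0.460220)(67) = -217.27 m.
1° of latitude spans πR/180 = 111177 m; at latitude φ, 1° of longitude spans that × cos φ = 87317.8 m, so Δλ = -217.27 / 87317.8 × 3600 = -8.958″.

Δλ = -8.96″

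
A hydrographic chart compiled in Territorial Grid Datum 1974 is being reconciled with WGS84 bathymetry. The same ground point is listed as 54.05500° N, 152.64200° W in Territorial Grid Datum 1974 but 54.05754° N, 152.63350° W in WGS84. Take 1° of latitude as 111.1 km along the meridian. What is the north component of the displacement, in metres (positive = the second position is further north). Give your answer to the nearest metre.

ΔN = 282 m

Δφ = 54.05754° − 54.05500° = +0.00254°; Δλ = -152.63350° − -152.64200° = +0.00850°.
ΔN = Δφ × 111100 = 282.2 m; ΔE = Δλ × 111100 × cos(54.05500°) = +0.00850 × 111100 × 0.587008 = 554.3 m.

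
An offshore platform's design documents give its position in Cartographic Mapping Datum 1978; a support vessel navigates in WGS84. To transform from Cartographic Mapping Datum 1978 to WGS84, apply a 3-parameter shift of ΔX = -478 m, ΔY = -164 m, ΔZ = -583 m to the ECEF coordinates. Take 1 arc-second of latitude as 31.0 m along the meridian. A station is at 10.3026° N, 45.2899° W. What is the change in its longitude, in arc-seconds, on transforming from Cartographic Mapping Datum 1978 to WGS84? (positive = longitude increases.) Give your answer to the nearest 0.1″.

Δλ = -14.9″

sin φ = 0.178847, cos φ = 0.983877, sin λ = -0.710675, cos λ = 0.703520.
East component: ΔE = −sin λ·ΔX + cos λ·ΔY = −(-0.710675)(-478) + (0.703520)(-164) = -455.08 m.
1° of latitude spans 3600 × 31.00 = 111600 m; at latitude φ, 1° of longitude spans that × cos φ = 109800.7 m, so Δλ = -455.08 / 109800.7 × 3600 = -14.921″.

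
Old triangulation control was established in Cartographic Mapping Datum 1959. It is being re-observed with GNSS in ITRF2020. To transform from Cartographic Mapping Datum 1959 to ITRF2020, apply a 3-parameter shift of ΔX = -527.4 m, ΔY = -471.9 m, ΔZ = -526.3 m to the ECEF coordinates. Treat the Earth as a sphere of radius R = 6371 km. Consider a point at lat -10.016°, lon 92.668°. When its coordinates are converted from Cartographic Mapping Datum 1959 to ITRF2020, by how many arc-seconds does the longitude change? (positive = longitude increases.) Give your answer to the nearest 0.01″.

sin φ = -0.173923, cos φ = 0.984759, sin λ = 0.998916, cos λ = -0.046549.
East component: ΔE = −sin λ·ΔX + cos λ·ΔY = −(0.998916)(-527.4) + (-0.046549)(-471.9) = 548.79 m.
1° of latitude spans πR/180 = 111195 m; at latitude φ, 1° of longitude spans that × cos φ = 109500.2 m, so Δλ = 548.79 / 109500.2 × 3600 = 18.043″.

Δλ = 18.04″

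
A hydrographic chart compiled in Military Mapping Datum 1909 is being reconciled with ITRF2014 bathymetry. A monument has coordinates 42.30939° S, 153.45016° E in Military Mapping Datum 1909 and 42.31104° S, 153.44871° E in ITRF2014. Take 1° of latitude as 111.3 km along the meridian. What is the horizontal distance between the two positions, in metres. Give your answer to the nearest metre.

Δφ = -42.31104° − -42.30939° = -0.00165°; Δλ = 153.44871° − 153.45016° = -0.00145°.
ΔN = Δφ × 111300 = -183.6 m; ΔE = Δλ × 111300 × cos(-42.30939°) = -0.00145 × 111300 × 0.739521 = -119.3 m.
Distance = √(ΔE² + ΔN²) = √((-119.3)² + (-183.6)²) = 219.0 m.

219 m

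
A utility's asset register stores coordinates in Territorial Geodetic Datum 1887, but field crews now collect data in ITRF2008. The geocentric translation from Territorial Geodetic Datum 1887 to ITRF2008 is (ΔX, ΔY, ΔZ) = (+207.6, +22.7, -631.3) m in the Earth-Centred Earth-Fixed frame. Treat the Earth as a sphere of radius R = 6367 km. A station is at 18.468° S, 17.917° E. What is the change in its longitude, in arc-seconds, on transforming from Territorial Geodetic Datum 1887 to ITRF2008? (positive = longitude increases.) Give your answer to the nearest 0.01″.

sin φ = -0.316775, cos φ = 0.948501, sin λ = 0.307639, cos λ = 0.951503.
East component: ΔE = −sin λ·ΔX + cos λ·ΔY = −(0.307639)(207.6) + (0.951503)(22.7) = -42.27 m.
1° of latitude spans πR/180 = 111125 m; at latitude φ, 1° of longitude spans that × cos φ = 105402.3 m, so Δλ = -42.27 / 105402.3 × 3600 = -1.444″.

Δλ = -1.44″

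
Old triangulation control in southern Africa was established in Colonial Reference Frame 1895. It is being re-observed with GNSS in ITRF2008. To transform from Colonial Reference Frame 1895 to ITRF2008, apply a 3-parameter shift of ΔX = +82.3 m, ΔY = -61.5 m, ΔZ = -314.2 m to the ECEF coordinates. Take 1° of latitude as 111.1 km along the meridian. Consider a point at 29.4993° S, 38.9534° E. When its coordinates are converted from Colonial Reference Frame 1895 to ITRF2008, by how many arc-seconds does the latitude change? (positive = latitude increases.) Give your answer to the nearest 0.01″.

Δφ = -8.46″

sin φ = -0.492413, cos φ = 0.870362, sin λ = 0.628688, cos λ = 0.777658.
North component: ΔN = −sin φ cos λ·ΔX − sin φ sin λ·ΔY + cos φ·ΔZ = −(-0.492413)(0.777658)(82.3) − (-0.492413)(0.628688)(-61.5) + (0.870362)(-314.2) = -260.99 m.
1° of latitude spans 111100 m, so Δφ = -260.99 / 111100 × 3600 = -8.457″.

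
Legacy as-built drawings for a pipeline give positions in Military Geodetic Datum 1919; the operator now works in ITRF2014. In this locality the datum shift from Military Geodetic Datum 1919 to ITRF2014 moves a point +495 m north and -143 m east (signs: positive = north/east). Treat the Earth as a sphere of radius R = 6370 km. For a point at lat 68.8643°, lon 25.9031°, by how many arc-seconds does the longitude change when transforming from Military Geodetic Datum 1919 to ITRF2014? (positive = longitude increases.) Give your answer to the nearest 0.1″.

Δλ = -12.8″

At latitude 68.8643°, cos φ = 0.360578.
One radian of longitude at latitude φ spans R cos φ, so Δλ = ΔE / (R cos φ) = -143.0 / (6370000 × 0.360578) = -6.2258e-05 rad = -12.842″.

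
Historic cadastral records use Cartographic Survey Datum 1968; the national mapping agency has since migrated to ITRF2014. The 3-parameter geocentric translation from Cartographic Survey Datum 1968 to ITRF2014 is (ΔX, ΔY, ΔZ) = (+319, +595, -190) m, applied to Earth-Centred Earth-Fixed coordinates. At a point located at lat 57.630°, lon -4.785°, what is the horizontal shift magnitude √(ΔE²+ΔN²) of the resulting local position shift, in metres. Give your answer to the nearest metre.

701 m

The local east axis at (φ, λ) is (−sin λ, cos λ, 0), so ΔE = −sin(-4.785°)·319 + cos(-4.785°)·595 = 619.54 m.
The local north axis is (−sin φ cos λ, −sin φ sin λ, cos φ), giving ΔN = -268.491 + 41.921 − 101.723 = -328.29 m.
Horizontal magnitude = √(ΔE² + ΔN²) = √(619.54² + (-328.29)²) = 701.14 m.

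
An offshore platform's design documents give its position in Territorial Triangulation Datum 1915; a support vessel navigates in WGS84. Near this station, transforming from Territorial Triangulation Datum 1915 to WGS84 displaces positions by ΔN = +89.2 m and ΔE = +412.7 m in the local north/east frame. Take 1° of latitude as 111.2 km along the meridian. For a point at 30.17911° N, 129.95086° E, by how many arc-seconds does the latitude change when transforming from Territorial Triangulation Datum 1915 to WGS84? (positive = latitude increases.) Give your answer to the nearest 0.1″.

Δφ = 2.9″

1° of latitude = 111.2 km, so Δφ = 89.2 / 111200 = 0.0008022° = 2.888″.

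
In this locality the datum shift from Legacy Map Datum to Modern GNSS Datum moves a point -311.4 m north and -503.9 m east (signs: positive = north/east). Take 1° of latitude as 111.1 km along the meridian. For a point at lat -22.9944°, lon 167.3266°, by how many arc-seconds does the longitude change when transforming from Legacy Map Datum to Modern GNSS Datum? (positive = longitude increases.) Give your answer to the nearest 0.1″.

Δλ = -17.7″

At latitude -22.9944°, cos φ = 0.920543.
1° of longitude at this latitude = 111.1 × cos φ = 102.27 km, so Δλ = -503.9 / 102272.3 = -0.0049270° = -17.737″.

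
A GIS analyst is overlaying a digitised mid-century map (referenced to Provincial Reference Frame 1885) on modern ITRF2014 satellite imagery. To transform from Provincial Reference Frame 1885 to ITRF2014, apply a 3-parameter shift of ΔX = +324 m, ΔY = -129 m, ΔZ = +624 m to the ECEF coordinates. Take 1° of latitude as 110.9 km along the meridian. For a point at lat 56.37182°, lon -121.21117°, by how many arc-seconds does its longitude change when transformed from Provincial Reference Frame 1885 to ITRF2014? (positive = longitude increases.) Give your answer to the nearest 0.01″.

sin φ = 0.832649, cos φ = 0.553801, sin λ = -0.855263, cos λ = -0.518194.
East component: ΔE = −sin λ·ΔX + cos λ·ΔY = −(-0.855263)(324) + (-0.518194)(-129) = 343.95 m.
1° of latitude spans 110900 m; at latitude φ, 1° of longitude spans that × cos φ = 61416.5 m, so Δλ = 343.95 / 61416.5 × 3600 = 20.161″.

Δλ = 20.16″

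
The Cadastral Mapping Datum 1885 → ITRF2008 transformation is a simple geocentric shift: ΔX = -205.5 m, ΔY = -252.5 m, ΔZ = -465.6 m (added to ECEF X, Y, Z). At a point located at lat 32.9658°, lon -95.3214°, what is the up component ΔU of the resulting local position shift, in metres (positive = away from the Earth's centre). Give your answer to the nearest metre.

At φ = 32.9658°, λ = -95.3214°: sin φ = 0.544138, cos φ = 0.838996, sin λ = -0.995690, cos λ = -0.092742.
ΔU = cos φ cos λ·ΔX + cos φ sin λ·ΔY + sin φ·ΔZ = (0.838996)(-0.092742)(-205.5) + (0.838996)(-0.995690)(-252.5) + (0.544138)(-465.6) = -26.43 m.

ΔU = -26 m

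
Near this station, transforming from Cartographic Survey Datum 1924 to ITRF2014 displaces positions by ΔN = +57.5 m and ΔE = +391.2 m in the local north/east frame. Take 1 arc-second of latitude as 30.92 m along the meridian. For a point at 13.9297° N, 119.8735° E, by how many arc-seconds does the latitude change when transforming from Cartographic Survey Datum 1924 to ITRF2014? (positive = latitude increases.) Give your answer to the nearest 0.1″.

Δφ = 1.9″

1″ of latitude = 30.92 m, so Δφ = 57.5 / 30.92 = 1.860″.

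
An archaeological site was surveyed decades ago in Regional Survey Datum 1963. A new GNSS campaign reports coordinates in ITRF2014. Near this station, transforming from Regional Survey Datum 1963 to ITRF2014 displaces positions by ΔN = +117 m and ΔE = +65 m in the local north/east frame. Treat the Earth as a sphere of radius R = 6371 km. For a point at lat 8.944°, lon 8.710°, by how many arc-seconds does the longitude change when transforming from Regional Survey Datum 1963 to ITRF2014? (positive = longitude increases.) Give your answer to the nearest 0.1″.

At latitude 8.944°, cos φ = 0.987841.
One radian of longitude at latitude φ spans R cos φ, so Δλ = ΔE / (R cos φ) = 65.0 / (6371000 × 0.987841) = 1.0328e-05 rad = 2.130″.

Δλ = 2.1″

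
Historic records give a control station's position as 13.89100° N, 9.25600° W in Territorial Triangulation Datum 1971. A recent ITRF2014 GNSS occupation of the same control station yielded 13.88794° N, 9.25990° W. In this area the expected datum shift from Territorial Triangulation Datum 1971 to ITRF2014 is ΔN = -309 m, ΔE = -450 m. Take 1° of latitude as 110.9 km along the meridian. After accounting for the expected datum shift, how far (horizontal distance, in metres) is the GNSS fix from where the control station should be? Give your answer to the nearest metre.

43 m

Observed coordinate differences: Δφ = -0.00306°, Δλ = -0.00390°.
Converting to metres (1° lat = 110900 m, cos φ = 0.970754): observed ΔN = -339.4 m, observed ΔE = -419.9 m.
Subtracting the expected shift leaves a residual of -339.4 − (-309) = -30.4 m north and -419.9 − (-450) = 30.1 m east.
Residual distance = √((-30.4)² + 30.1²) = 42.8 m.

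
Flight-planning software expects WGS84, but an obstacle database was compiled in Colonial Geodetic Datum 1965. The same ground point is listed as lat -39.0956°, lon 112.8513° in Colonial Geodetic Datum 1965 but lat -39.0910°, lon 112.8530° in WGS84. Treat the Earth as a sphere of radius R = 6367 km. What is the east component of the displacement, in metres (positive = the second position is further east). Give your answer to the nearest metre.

ΔE = 147 m

Δφ = -39.0910° − -39.0956° = +0.0046°; Δλ = 112.8530° − 112.8513° = +0.0017°.
1° along a meridian = πR/180 = 111125 m.
ΔN = Δφ × 111125 = 511.2 m; ΔE = Δλ × 111125 × cos(-39.0956°) = +0.0017 × 111125 × 0.776095 = 146.6 m.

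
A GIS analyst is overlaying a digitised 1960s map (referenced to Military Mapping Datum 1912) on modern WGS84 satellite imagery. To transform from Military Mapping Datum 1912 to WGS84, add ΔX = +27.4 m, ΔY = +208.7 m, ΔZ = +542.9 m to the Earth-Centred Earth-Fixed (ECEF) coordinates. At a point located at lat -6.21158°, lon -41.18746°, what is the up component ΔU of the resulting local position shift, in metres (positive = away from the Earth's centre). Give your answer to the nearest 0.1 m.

At φ = -6.21158°, λ = -41.18746°: sin φ = -0.108200, cos φ = 0.994129, sin λ = -0.658525, cos λ = 0.752559.
ΔU = cos φ cos λ·ΔX + cos φ sin λ·ΔY + sin φ·ΔZ = (0.994129)(0.752559)(27.4) + (0.994129)(-0.658525)(208.7) + (-0.108200)(542.9) = -174.87 m.

ΔU = -174.9 m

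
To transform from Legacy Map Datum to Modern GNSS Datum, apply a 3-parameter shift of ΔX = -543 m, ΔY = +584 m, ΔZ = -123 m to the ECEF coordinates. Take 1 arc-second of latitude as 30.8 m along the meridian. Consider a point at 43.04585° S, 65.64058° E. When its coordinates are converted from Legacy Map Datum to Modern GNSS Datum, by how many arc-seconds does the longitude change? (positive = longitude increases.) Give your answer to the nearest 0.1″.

sin φ = -0.682583, cos φ = 0.730808, sin λ = 0.910976, cos λ = 0.412459.
East component: ΔE = −sin λ·ΔX + cos λ·ΔY = −(0.910976)(-543) + (0.412459)(584) = 735.54 m.
1° of latitude spans 3600 × 30.80 = 110880 m; at latitude φ, 1° of longitude spans that × cos φ = 81032.0 m, so Δλ = 735.54 / 81032.0 × 3600 = 32.678″.

Δλ = 32.7″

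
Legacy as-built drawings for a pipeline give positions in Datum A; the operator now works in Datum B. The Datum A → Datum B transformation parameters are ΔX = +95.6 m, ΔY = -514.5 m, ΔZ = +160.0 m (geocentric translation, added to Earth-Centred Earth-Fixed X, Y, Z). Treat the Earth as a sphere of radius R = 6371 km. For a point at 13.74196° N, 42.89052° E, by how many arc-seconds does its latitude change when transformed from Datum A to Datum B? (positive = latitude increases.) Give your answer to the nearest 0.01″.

Δφ = 7.19″

sin φ = 0.237550, cos φ = 0.971375, sin λ = 0.680600, cos λ = 0.732656.
North component: ΔN = −sin φ cos λ·ΔX − sin φ sin λ·ΔY + cos φ·ΔZ = −(0.237550)(0.732656)(95.6) − (0.237550)(0.680600)(-514.5) + (0.971375)(160.0) = 221.96 m.
1° of latitude spans πR/180 = 111195 m, so Δφ = 221.96 / 111195 × 3600 = 7.186″.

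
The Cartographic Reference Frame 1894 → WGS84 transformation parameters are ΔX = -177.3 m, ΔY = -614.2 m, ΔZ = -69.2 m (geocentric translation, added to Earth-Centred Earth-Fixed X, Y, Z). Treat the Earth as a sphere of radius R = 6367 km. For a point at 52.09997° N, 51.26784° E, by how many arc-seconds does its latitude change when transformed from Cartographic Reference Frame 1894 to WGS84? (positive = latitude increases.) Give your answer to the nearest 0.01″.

sin φ = 0.789084, cos φ = 0.614286, sin λ = 0.780079, cos λ = 0.625681.
North component: ΔN = −sin φ cos λ·ΔX − sin φ sin λ·ΔY + cos φ·ΔZ = −(0.789084)(0.625681)(-177.3) − (0.789084)(0.780079)(-614.2) + (0.614286)(-69.2) = 423.10 m.
1° of latitude spans πR/180 = 111125 m, so Δφ = 423.10 / 111125 × 3600 = 13.707″.

Δφ = 13.71″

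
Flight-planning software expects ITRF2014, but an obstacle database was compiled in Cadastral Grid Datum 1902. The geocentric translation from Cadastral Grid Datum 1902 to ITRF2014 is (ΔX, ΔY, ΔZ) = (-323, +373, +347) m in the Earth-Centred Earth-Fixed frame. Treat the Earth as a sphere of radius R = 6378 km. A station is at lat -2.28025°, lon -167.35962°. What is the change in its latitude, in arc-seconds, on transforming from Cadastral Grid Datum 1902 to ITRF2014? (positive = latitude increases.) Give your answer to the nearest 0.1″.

Δφ = 11.5″

sin φ = -0.039787, cos φ = 0.999208, sin λ = -0.218831, cos λ = -0.975763.
North component: ΔN = −sin φ cos λ·ΔX − sin φ sin λ·ΔY + cos φ·ΔZ = −(-0.039787)(-0.975763)(-323) − (-0.039787)(-0.218831)(373) + (0.999208)(347) = 356.02 m.
1° of latitude spans πR/180 = 111317 m, so Δφ = 356.02 / 111317 × 3600 = 11.514″.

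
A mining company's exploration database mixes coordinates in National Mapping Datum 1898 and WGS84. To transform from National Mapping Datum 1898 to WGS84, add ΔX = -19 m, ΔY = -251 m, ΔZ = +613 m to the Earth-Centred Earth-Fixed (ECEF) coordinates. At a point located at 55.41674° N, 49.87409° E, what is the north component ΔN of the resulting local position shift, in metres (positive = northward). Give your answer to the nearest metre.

At φ = 55.41674°, λ = 49.87409°: sin φ = 0.823302, cos φ = 0.567603, sin λ = 0.764630, cos λ = 0.644469.
ΔN = −sin φ cos λ·ΔX − sin φ sin λ·ΔY + cos φ·ΔZ = −(0.823302)(0.644469)(-19) − (0.823302)(0.764630)(-251) + (0.567603)(613) = 516.03 m.

ΔN = 516 m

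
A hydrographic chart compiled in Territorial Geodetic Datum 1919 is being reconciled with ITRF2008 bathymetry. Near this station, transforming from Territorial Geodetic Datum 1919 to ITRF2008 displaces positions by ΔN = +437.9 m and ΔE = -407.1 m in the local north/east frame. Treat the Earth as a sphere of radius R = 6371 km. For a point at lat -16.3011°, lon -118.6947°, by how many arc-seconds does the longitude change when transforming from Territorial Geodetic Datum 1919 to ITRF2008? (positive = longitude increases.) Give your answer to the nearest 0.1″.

Δλ = -13.7″

At latitude -16.3011°, cos φ = 0.959800.
One radian of longitude at latitude φ spans R cos φ, so Δλ = ΔE / (R cos φ) = -407.1 / (6371000 × 0.959800) = -6.6575e-05 rad = -13.732″.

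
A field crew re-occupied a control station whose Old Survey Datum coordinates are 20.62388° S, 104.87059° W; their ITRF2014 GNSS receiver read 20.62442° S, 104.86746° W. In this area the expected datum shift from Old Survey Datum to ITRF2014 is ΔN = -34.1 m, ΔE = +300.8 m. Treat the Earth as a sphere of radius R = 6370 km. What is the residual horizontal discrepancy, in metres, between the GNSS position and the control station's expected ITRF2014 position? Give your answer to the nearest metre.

Observed coordinate differences: Δφ = -0.00054°, Δλ = +0.00313°.
Converting to metres (1° lat = 111177 m, cos φ = 0.935913): observed ΔN = -60.0 m, observed ΔE = 325.7 m.
Subtracting the expected shift leaves a residual of -60.0 − (-34.1) = -25.9 m north and 325.7 − (300.8) = 24.9 m east.
Residual distance = √((-25.9)² + 24.9²) = 35.9 m.

36 m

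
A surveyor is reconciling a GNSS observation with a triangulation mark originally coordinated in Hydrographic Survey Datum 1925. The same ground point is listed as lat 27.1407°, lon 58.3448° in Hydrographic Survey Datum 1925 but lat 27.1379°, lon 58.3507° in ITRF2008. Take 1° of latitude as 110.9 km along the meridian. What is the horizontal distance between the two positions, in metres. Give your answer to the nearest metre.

660 m

Δφ = 27.1379° − 27.1407° = -0.0028°; Δλ = 58.3507° − 58.3448° = +0.0059°.
ΔN = Δφ × 110900 = -310.5 m; ΔE = Δλ × 110900 × cos(27.1407°) = +0.0059 × 110900 × 0.889889 = 582.3 m.
Distance = √(ΔE² + ΔN²) = √(582.3² + (-310.5)²) = 659.9 m.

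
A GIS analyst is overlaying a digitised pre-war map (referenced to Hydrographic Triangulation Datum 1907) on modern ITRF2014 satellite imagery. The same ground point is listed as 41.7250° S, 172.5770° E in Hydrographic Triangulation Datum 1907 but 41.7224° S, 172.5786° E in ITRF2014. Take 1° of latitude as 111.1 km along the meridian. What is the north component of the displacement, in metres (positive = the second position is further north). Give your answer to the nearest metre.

ΔN = 289 m

Δφ = -41.7224° − -41.7250° = +0.0026°; Δλ = 172.5786° − 172.5770° = +0.0016°.
ΔN = Δφ × 111100 = 288.9 m; ΔE = Δλ × 111100 × cos(-41.7250°) = +0.0016 × 111100 × 0.746348 = 132.7 m.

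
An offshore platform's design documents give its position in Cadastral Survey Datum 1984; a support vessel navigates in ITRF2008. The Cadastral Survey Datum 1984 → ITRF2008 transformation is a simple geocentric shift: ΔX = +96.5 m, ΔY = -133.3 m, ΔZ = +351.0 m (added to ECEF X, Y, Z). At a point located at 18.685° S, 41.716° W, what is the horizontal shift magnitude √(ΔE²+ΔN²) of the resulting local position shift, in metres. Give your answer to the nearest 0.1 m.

At φ = -18.685°, λ = -41.716°: sin φ = -0.320365, cos φ = 0.947294, sin λ = -0.665439, cos λ = 0.746452.
ΔE = −sin λ·ΔX + cos λ·ΔY = −(-0.665439)·(96.5) + (0.746452)·(-133.3) = -35.29 m.
ΔN = −sin φ cos λ·ΔX − sin φ sin λ·ΔY + cos φ·ΔZ = −(-0.320365)(0.746452)(96.5) − (-0.320365)(-0.665439)(-133.3) + (0.947294)(351.0) = 383.99 m.
Horizontal magnitude = √(ΔE² + ΔN²) = √((-35.29)² + 383.99²) = 385.61 m.

385.6 m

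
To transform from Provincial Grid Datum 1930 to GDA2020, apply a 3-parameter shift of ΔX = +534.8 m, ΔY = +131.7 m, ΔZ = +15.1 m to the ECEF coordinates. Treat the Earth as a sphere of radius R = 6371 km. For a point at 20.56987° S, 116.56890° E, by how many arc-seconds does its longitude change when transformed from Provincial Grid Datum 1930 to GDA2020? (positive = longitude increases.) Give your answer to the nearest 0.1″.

sin φ = -0.351349, cos φ = 0.936244, sin λ = 0.894397, cos λ = -0.447274.
East component: ΔE = −sin λ·ΔX + cos λ·ΔY = −(0.894397)(534.8) + (-0.447274)(131.7) = -537.23 m.
1° of latitude spans πR/180 = 111195 m; at latitude φ, 1° of longitude spans that × cos φ = 104105.6 m, so Δλ = -537.23 / 104105.6 × 3600 = -18.578″.

Δλ = -18.6″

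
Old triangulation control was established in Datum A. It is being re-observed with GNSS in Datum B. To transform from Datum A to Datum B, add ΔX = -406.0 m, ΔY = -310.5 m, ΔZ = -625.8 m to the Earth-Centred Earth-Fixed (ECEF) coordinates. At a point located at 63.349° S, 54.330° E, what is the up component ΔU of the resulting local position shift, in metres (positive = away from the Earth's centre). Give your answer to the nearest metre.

At φ = -63.349°, λ = 54.330°: sin φ = -0.893755, cos φ = 0.448555, sin λ = 0.812389, cos λ = 0.583116.
ΔU = cos φ cos λ·ΔX + cos φ sin λ·ΔY + sin φ·ΔZ = (0.448555)(0.583116)(-406.0) + (0.448555)(0.812389)(-310.5) + (-0.893755)(-625.8) = 339.97 m.

ΔU = 340 m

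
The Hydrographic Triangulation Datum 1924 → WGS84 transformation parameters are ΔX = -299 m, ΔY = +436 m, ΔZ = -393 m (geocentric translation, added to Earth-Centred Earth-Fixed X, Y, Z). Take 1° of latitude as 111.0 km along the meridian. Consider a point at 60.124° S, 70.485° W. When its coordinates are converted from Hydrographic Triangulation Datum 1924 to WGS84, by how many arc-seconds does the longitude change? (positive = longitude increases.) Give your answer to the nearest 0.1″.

sin φ = -0.867105, cos φ = 0.498125, sin λ = -0.942554, cos λ = 0.334054.
East component: ΔE = −sin λ·ΔX + cos λ·ΔY = −(-0.942554)(-299) + (0.334054)(436) = -136.18 m.
1° of latitude spans 111000 m; at latitude φ, 1° of longitude spans that × cos φ = 55291.8 m, so Δλ = -136.18 / 55291.8 × 3600 = -8.866″.

Δλ = -8.9″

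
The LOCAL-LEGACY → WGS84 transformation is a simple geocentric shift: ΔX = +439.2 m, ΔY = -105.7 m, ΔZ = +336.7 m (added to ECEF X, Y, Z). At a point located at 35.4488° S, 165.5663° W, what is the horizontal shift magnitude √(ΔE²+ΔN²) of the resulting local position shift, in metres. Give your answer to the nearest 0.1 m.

At φ = -35.4488°, λ = -165.5663°: sin φ = -0.579975, cos φ = 0.814634, sin λ = -0.249260, cos λ = -0.968437.
ΔE = −sin λ·ΔX + cos λ·ΔY = −(-0.249260)·(439.2) + (-0.968437)·(-105.7) = 211.84 m.
ΔN = −sin φ cos λ·ΔX − sin φ sin λ·ΔY + cos φ·ΔZ = −(-0.579975)(-0.968437)(439.2) − (-0.579975)(-0.249260)(-105.7) + (0.814634)(336.7) = 42.88 m.
Horizontal magnitude = √(ΔE² + ΔN²) = √(211.84² + 42.88²) = 216.14 m.

216.1 m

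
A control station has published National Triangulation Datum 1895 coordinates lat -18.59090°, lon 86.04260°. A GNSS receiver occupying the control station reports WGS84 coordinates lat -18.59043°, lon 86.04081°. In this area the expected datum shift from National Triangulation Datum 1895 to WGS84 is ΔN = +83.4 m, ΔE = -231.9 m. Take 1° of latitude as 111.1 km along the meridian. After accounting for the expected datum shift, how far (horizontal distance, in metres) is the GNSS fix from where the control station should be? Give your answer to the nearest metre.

53 m

Observed coordinate differences: Δφ = +0.00047°, Δλ = -0.00179°.
Converting to metres (1° lat = 111100 m, cos φ = 0.947819): observed ΔN = 52.2 m, observed ΔE = -188.5 m.
Subtracting the expected shift leaves a residual of 52.2 − (83.4) = -31.2 m north and -188.5 − (-231.9) = 43.4 m east.
Residual distance = √((-31.2)² + 43.4²) = 53.4 m.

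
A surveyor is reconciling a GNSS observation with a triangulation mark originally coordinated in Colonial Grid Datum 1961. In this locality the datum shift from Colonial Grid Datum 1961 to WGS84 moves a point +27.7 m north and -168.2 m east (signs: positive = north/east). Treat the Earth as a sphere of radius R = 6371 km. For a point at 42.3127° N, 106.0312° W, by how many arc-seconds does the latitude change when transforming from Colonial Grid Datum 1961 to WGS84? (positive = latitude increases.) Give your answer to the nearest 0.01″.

On a sphere of radius R, 1 rad of latitude = R, so Δφ = ΔN / R = 27.7 / 6371000 = 4.3478e-06 rad = 0.897″.

Δφ = 0.90″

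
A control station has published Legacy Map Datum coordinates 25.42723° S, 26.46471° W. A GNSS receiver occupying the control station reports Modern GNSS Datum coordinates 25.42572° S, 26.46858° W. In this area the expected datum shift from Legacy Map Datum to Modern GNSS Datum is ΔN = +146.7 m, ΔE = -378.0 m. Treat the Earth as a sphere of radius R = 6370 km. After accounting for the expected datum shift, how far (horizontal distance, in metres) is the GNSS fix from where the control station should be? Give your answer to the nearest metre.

24 m

Observed coordinate differences: Δφ = +0.00151°, Δλ = -0.00387°.
Converting to metres (1° lat = 111177 m, cos φ = 0.903131): observed ΔN = 167.9 m, observed ΔE = -388.6 m.
Subtracting the expected shift leaves a residual of 167.9 − (146.7) = 21.2 m north and -388.6 − (-378.0) = -10.6 m east.
Residual distance = √(21.2² + (-10.6)²) = 23.7 m.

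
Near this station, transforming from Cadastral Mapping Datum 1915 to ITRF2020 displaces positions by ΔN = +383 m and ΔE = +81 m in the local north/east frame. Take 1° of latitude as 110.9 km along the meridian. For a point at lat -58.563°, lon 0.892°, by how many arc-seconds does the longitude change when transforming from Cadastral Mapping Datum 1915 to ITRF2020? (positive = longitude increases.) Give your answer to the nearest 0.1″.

Δλ = 5.0″

At latitude -58.563°, cos φ = 0.521561.
1° of longitude at this latitude = 110.9 × cos φ = 57.84 km, so Δλ = 81.0 / 57841.1 = 0.0014004° = 5.041″.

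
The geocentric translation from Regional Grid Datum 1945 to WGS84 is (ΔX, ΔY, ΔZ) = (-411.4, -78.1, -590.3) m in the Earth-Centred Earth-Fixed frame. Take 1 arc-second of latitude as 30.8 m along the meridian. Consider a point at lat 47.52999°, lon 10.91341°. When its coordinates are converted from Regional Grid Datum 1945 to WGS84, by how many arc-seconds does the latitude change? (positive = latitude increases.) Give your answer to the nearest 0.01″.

Δφ = -2.91″

sin φ = 0.737631, cos φ = 0.675204, sin λ = 0.189325, cos λ = 0.981914.
North component: ΔN = −sin φ cos λ·ΔX − sin φ sin λ·ΔY + cos φ·ΔZ = −(0.737631)(0.981914)(-411.4) − (0.737631)(0.189325)(-78.1) + (0.675204)(-590.3) = -89.69 m.
1° of latitude spans 3600 × 30.80 = 110880 m, so Δφ = -89.69 / 110880 × 3600 = -2.912″.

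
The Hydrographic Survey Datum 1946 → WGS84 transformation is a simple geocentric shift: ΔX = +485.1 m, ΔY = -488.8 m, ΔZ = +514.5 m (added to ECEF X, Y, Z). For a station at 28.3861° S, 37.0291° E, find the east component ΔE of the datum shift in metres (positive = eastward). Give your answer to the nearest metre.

The local east axis at (φ, λ) is (−sin λ, cos λ, 0), so ΔE = −sin(37.0291°)·485.1 + cos(37.0291°)·(-488.8) = -682.36 m.

ΔE = -682 m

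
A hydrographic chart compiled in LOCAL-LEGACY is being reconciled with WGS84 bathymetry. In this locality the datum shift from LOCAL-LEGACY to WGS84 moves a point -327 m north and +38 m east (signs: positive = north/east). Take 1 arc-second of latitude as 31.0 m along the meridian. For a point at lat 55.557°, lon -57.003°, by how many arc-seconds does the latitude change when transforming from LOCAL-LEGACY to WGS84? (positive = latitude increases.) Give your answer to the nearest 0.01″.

Δφ = -10.55″

1″ of latitude = 31.00 m, so Δφ = -327.0 / 31.00 = -10.548″.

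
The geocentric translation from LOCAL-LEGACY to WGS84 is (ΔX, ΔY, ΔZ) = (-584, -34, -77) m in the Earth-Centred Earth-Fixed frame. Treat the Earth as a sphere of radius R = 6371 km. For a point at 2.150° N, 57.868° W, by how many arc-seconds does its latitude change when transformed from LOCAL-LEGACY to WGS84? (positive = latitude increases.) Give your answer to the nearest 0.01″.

sin φ = 0.037516, cos φ = 0.999296, sin λ = -0.846825, cos λ = 0.531872.
North component: ΔN = −sin φ cos λ·ΔX − sin φ sin λ·ΔY + cos φ·ΔZ = −(0.037516)(0.531872)(-584) − (0.037516)(-0.846825)(-34) + (0.999296)(-77) = -66.37 m.
1° of latitude spans πR/180 = 111195 m, so Δφ = -66.37 / 111195 × 3600 = -2.149″.

Δφ = -2.15″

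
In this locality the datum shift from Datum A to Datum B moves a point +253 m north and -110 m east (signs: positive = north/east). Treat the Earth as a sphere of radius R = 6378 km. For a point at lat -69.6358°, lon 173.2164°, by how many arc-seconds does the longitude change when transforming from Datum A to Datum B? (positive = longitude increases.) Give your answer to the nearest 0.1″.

Δλ = -10.2″

At latitude -69.6358°, cos φ = 0.347986.
One radian of longitude at latitude φ spans R cos φ, so Δλ = ΔE / (R cos φ) = -110.0 / (6378000 × 0.347986) = -4.9562e-05 rad = -10.223″.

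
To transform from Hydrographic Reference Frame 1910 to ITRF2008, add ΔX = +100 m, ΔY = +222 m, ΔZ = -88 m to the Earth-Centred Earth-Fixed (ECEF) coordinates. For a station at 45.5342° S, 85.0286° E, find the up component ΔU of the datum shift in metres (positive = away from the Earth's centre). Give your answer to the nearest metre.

ΔU = 224 m

At φ = -45.5342°, λ = 85.0286°: sin φ = -0.713669, cos φ = 0.700483, sin λ = 0.996238, cos λ = 0.086658.
ΔU = cos φ cos λ·ΔX + cos φ sin λ·ΔY + sin φ·ΔZ = (0.700483)(0.086658)(100) + (0.700483)(0.996238)(222) + (-0.713669)(-88) = 223.80 m.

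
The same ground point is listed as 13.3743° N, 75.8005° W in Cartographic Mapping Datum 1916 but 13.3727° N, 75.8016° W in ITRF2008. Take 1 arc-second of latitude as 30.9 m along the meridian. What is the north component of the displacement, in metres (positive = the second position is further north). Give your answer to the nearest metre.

ΔN = -178 m

Δφ = 13.3727° − 13.3743° = -0.0016°; Δλ = -75.8016° − -75.8005° = -0.0011°.
1° of latitude = 3600 × 30.90 = 111240 m.
ΔN = Δφ × 111240 = -178.0 m; ΔE = Δλ × 111240 × cos(13.3743°) = -0.0011 × 111240 × 0.972880 = -119.0 m.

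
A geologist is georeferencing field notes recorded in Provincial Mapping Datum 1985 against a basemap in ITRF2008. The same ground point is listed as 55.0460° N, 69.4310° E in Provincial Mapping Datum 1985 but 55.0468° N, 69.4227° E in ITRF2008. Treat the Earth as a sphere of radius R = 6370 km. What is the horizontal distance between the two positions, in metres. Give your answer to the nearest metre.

536 m

Δφ = 55.0468° − 55.0460° = +0.0008°; Δλ = 69.4227° − 69.4310° = -0.0083°.
1° along a meridian = πR/180 = 111177 m.
ΔN = Δφ × 111177 = 88.9 m; ΔE = Δλ × 111177 × cos(55.0460°) = -0.0083 × 111177 × 0.572919 = -528.7 m.
Distance = √(ΔE² + ΔN²) = √((-528.7)² + 88.9²) = 536.1 m.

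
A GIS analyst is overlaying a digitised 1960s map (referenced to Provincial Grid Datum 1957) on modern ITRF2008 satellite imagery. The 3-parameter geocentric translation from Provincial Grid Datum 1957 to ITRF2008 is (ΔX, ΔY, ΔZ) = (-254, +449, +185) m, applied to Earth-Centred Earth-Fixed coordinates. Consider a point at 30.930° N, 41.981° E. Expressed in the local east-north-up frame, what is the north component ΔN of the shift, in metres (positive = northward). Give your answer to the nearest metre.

ΔN = 101 m

The local north axis is (−sin φ cos λ, −sin φ sin λ, cos φ), giving ΔN = 97.049 − 154.366 + 158.692 = 101.38 m.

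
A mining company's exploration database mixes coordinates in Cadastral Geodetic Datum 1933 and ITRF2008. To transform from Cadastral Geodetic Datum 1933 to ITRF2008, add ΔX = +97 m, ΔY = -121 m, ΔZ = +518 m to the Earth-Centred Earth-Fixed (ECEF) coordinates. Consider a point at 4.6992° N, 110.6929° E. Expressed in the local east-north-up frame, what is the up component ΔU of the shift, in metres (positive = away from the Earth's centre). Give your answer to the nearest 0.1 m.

ΔU = -104.5 m

At φ = 4.6992°, λ = 110.6929°: sin φ = 0.081925, cos φ = 0.996639, sin λ = 0.935488, cos λ = -0.353359.
ΔU = cos φ cos λ·ΔX + cos φ sin λ·ΔY + sin φ·ΔZ = (0.996639)(-0.353359)(97) + (0.996639)(0.935488)(-121) + (0.081925)(518) = -104.54 m.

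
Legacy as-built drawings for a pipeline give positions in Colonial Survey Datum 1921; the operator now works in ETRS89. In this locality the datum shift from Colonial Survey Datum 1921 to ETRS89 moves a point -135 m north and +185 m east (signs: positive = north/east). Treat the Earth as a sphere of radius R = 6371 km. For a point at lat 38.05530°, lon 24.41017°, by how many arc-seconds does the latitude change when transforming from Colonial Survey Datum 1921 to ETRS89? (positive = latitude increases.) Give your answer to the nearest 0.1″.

Δφ = -4.4″

On a sphere of radius R, 1 rad of latitude = R, so Δφ = ΔN / R = -135.0 / 6371000 = -2.1190e-05 rad = -4.371″.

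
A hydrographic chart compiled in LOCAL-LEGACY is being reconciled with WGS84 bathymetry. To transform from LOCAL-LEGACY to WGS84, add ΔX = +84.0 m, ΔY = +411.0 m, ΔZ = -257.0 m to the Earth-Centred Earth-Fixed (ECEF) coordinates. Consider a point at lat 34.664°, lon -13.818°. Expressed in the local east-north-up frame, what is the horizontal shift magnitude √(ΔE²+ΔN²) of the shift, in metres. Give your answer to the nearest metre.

At φ = 34.664°, λ = -13.818°: sin φ = 0.568763, cos φ = 0.822502, sin λ = -0.238839, cos λ = 0.971059.
ΔE = −sin λ·ΔX + cos λ·ΔY = −(-0.238839)·(84.0) + (0.971059)·(411.0) = 419.17 m.
ΔN = −sin φ cos λ·ΔX − sin φ sin λ·ΔY + cos φ·ΔZ = −(0.568763)(0.971059)(84.0) − (0.568763)(-0.238839)(411.0) + (0.822502)(-257.0) = -201.95 m.
Horizontal magnitude = √(ΔE² + ΔN²) = √(419.17² + (-201.95)²) = 465.28 m.

465 m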